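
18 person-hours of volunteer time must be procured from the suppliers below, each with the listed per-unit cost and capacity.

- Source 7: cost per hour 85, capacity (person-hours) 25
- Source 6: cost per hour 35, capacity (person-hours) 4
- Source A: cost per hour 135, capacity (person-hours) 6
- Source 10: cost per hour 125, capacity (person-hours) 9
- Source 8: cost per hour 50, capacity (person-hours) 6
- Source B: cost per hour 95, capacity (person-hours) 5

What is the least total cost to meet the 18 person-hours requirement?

1120

Use suppliers in increasing cost order.
Take 4 from Source 6 at 35 ; need 14 more.
Take 6 from Source 8 at 50 ; need 8 more.
Take 8 from Source 7 at 85 to finish.
Source B, Source 10, Source A: unused.
Cost = 4×35 + 6×50 + 8×85 = 1120.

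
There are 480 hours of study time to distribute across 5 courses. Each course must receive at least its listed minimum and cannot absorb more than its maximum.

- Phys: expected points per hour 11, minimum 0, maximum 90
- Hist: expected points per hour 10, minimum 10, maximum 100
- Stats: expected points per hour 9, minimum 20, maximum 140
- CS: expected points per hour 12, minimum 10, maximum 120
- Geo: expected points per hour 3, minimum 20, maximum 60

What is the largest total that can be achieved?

Meeting every minimum uses 0+10+20+10+20 = 60 hours, leaving 420.
Highest expected points per hour first: CS 12 > Phys 11 > Hist 10 > Stats 9 > Geo 3.
CS: +110 to 120 (cap) → 310 left.
Phys takes 90 more to reach its cap of 90 → 220 left.
Hist: +90 to 100 (cap) → 130 left.
Stats takes 120 more to reach its cap of 140 → 10 left.
Geo has room for 40 more but only 10 remain, so it gets 30.
Total = 11×90 + 10×100 + 9×140 + 12×120 + 3×30 = 4780.

4780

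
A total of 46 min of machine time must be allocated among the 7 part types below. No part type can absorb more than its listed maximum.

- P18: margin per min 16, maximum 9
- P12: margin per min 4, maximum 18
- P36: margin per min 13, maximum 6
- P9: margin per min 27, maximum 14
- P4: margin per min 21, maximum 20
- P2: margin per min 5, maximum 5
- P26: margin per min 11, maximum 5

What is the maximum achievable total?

981

Order the part types by margin per min: P9 27 > P4 21 > P18 16 > P36 13 > P26 11 > P2 5 > P12 4.
P9 takes 14 to reach its cap of 14 — 32 left.
Give P4 20 to hit its cap of 20 — 12 left.
Give P18 9 to hit its cap of 9 — 3 left.
Only 3 left; P36 takes them to reach 3.
Total = 16×9 + 13×3 + 27×14 + 21×20 = 981.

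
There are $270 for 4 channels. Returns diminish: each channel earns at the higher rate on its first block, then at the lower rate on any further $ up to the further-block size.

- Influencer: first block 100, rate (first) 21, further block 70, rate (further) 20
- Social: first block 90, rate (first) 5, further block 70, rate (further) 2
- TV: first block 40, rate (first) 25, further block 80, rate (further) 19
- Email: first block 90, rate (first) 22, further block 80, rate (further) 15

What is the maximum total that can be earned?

Rank every tier by rate: TV/first 25 > Email/first 22 > Influencer/first 21 > Influencer/second 20 > TV/second 19 > Email/second 15 > Social/first 5 > Social/second 2.
TV first at 25: fill all 40 ; 230 left.
Email/first (22): +90 ; 140 left.
Fill Influencer first block (100 at 21) ; 40 left.
40 remain; put them into Influencer second at 20.
Total = 25×40 + 22×90 + 21×100 + 20×40 = 5880.

5880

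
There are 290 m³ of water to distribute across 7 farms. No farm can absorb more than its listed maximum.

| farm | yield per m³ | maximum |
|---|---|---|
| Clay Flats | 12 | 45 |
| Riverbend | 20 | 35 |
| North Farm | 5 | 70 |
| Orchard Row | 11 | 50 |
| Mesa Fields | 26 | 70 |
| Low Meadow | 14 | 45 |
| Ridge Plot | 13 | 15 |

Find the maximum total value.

Order the farms by yield per m³: Mesa Fields 26 > Riverbend 20 > Low Meadow 14 > Ridge Plot 13 > Clay Flats 12 > Orchard Row 11 > North Farm 5.
Mesa Fields takes 70 to reach its cap of 70 → 220 left.
Riverbend takes 35 to reach its cap of 35 → 185 left.
Low Meadow: +45 to 45 (cap) → 140 left.
Ridge Plot takes 15 to reach its cap of 15 → 125 left.
Clay Flats: +45 to 45 (cap) → 80 left.
Orchard Row takes 50 to reach its cap of 50 → 30 left.
North Farm: +30 (room for 70) → 30. Pool exhausted.
Total = 12×45 + 20×35 + 5×30 + 11×50 + 26×70 + 14×45 + 13×15 = 4585.

4585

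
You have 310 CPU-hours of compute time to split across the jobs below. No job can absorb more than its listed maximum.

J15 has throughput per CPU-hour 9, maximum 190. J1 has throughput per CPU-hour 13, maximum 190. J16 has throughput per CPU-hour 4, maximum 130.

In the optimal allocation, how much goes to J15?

120

Order the jobs by throughput per CPU-hour: J1 13 > J15 9 > J16 4.
J1 takes 190 to reach its cap of 190 → 120 left.
J15: +120 (room for 190) → 120. Pool exhausted.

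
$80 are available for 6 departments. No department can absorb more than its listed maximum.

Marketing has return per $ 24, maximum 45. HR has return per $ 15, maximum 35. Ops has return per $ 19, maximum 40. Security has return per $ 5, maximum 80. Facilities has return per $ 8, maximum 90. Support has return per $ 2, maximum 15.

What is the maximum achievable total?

Highest return per $ first: Marketing 24 > Ops 19 > HR 15 > Facilities 8 > Security 5 > Support 2.
Give Marketing 45 to hit its cap of 45 ; 35 left.
Ops has room for 40 but only 35 remain, so it gets 35.
Total = 24×45 + 19×35 = 1745.

1745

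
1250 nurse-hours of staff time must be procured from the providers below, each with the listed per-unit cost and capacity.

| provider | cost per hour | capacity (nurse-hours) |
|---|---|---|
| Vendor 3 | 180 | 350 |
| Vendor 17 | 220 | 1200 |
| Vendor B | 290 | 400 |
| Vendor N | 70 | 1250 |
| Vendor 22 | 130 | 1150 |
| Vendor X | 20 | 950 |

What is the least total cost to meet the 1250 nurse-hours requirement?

Fill from the cheapest provider first.
Vendor X at 20: take all 950 nurse-hours ; 300 still needed.
Vendor N (70): take the remaining 300 ; done.
Vendor 22, Vendor 3, Vendor 17, Vendor B: unused.
Cost = 950×20 + 300×70 = 40000.

40000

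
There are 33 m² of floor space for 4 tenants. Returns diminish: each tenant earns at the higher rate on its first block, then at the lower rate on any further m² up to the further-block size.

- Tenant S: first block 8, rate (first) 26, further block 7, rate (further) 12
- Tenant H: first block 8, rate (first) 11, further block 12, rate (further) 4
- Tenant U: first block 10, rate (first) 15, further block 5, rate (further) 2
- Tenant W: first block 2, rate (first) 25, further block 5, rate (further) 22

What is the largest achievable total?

Treat each block as its own option and order by rate: Tenant S/T1 26 > Tenant W/T1 25 > Tenant W/T2 22 > Tenant U/T1 15 > Tenant S/T2 12 > Tenant H/T1 11 > Tenant H/T2 4 > Tenant U/T2 2.
Fill Tenant S T1 block (8 at 26) → 25 left.
Tenant W T1 at 25: fill all 2 → 23 left.
Tenant W/T2 (22): +5 → 18 left.
Tenant U/T1 (15): +10 → 8 left.
Fill Tenant S T2 block (7 at 12) → 1 left.
Tenant H/T1: +1 of 8 at 11; pool empty.
Total = 26×8 + 25×2 + 22×5 + 15×10 + 12×7 + 11×1 = 613.

613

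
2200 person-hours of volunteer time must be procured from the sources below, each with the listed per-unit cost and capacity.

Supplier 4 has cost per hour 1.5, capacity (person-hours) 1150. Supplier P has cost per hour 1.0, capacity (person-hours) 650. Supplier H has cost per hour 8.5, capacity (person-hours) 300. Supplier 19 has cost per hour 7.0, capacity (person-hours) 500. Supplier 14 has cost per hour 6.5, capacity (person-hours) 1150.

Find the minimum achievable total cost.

4975

Cheapest first:
Supplier P at 1.0: take all 650 person-hours → 1550 still needed.
Take 1150 from Supplier 4 at 1.5 → need 400 more.
Supplier 14 (6.5): take the remaining 400 → done.
Supplier 19, Supplier H: unused.
Cost = 650×1.0 + 1150×1.5 + 400×6.5 = 4975.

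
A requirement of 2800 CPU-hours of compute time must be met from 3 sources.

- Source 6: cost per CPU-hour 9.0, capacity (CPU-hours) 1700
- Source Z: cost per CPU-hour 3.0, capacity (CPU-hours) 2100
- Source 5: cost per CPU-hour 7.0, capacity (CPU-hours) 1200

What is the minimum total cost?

Cheapest first:
Source Z at 3.0: take all 2100 CPU-hours ; 700 still needed.
Take 700 from Source 5 at 7.0 to finish.
Source 6: unused.
Cost = 2100×3.0 + 700×7.0 = 11200.

11200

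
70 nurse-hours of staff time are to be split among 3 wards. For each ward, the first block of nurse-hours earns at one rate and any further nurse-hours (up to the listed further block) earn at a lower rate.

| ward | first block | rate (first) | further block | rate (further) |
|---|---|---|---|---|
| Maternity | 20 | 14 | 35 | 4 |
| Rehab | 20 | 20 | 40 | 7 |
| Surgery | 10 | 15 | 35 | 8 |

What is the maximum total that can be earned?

Treat each block as its own option and order by rate: Rehab/T1 20 > Surgery/T1 15 > Maternity/T1 14 > Surgery/T2 8 > Rehab/T2 7 > Maternity/T2 4.
Fill Rehab T1 block (20 at 20) ; 50 left.
Fill Surgery T1 block (10 at 15) ; 40 left.
Maternity T1 at 14: fill all 20 ; 20 left.
20 remain; put them into Surgery T2 at 8.
Total = 20×20 + 15×10 + 14×20 + 8×20 = 990.

990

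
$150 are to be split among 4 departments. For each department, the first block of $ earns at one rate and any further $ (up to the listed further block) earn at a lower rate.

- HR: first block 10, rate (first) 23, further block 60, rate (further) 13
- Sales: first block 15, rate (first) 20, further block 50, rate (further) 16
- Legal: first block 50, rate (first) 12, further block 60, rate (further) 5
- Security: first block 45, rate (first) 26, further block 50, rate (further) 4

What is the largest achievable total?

2890

Treat each block as its own option and order by rate: Security/T1 26 > HR/T1 23 > Sales/T1 20 > Sales/T2 16 > HR/T2 13 > Legal/T1 12 > Legal/T2 5 > Security/T2 4.
Security T1 at 26: fill all 45 → 105 left.
Fill HR T1 block (10 at 23) → 95 left.
Sales T1 at 20: fill all 15 → 80 left.
Sales/T2 (16): +50 → 30 left.
30 remain; put them into HR T2 at 13.
Total = 26×45 + 23×10 + 20×15 + 16×50 + 13×30 = 2890.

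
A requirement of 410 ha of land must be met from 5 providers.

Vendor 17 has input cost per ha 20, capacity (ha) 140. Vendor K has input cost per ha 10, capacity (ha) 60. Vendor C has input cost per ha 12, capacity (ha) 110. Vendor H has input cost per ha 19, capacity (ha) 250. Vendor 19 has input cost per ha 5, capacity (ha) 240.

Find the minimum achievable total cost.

3120

Use providers in increasing cost order.
Vendor 19 at 5: take all 240 ha ; 170 still needed.
Vendor K at 10: take all 60 ha ; 110 still needed.
Vendor C at 12: take all 110 ha ; 0 still needed.
Vendor H, Vendor 17: unused.
Cost = 240×5 + 60×10 + 110×12 = 3120.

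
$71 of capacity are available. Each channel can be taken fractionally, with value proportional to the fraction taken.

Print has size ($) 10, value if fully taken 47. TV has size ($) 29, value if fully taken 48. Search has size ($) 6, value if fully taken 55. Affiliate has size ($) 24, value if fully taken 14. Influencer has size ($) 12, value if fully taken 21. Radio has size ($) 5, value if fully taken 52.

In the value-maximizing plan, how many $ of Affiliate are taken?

9

Best value per unit of size first: Radio 52/5≈10.4, Search 55/6≈9.17, Print 47/10≈4.7, Influencer 21/12≈1.75, TV 48/29≈1.66, Affiliate 14/24≈0.583.
All 5 $ of Radio fit (value 52) ; 66 remain.
Take all of Search (6 $, value 55) ; 60 $ left.
Print: take in full, 10 $ for value 47 ; 50 left.
Take all of Influencer (12 $, value 21) ; 38 $ left.
Take all of TV (29 $, value 48) ; 9 $ left.
Fill the last 9 $ with part of Affiliate: 9/24 of it earns 5.25.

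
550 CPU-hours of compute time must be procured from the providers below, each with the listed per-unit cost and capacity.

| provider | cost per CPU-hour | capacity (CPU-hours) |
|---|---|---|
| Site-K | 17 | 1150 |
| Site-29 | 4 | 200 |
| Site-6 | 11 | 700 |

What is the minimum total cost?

4650

Fill from the cheapest provider first.
Site-29 at 4: take all 200 CPU-hours — 350 still needed.
Site-6 (11): take the remaining 350 — done.
Site-K: unused.
Cost = 200×4 + 350×11 = 4650.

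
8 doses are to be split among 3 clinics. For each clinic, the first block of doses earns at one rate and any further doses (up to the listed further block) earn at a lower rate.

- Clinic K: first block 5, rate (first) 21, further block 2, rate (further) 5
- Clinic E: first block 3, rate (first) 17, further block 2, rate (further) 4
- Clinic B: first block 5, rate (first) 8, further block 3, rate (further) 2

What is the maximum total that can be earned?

156

Treat each block as its own option and order by rate: Clinic K/tier1 21 > Clinic E/tier1 17 > Clinic B/tier1 8 > Clinic K/tier2 5 > Clinic E/tier2 4 > Clinic B/tier2 2.
Clinic K tier1 at 21: fill all 5 — 3 left.
Fill Clinic E tier1 block (3 at 17) — 0 left.
Total = 21×5 + 17×3 = 156.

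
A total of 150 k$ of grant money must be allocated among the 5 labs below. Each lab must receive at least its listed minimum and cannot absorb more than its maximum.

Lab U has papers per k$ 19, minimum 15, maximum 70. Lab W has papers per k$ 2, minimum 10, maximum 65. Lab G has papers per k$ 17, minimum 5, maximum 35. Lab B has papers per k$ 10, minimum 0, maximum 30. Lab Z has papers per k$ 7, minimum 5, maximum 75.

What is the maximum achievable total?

Meeting every minimum uses 15+10+5+0+5 = 35 k$, leaving 115.
Highest papers per k$ first: Lab U 19 > Lab G 17 > Lab B 10 > Lab Z 7 > Lab W 2.
Give Lab U 55 more to hit its cap of 70 → 60 left.
Give Lab G 30 more to hit its cap of 35 → 30 left.
Give Lab B 30 more to hit its cap of 30 → 0 left.
Total = 19×70 + 2×10 + 17×35 + 10×30 + 7×5 = 2280.

2280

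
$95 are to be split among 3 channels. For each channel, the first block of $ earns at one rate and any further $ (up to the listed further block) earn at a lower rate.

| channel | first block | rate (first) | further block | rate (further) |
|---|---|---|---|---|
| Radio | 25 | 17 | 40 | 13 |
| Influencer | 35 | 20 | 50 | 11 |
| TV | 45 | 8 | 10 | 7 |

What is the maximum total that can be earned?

Treat each block as its own option and order by rate: Influencer/tier1 20 > Radio/tier1 17 > Radio/tier2 13 > Influencer/tier2 11 > TV/tier1 8 > TV/tier2 7.
Fill Influencer tier1 block (35 at 20) ; 60 left.
Fill Radio tier1 block (25 at 17) ; 35 left.
Radio tier2 at 13: only 35 left, fill 35.
Total = 20×35 + 17×25 + 13×35 = 1580.

1580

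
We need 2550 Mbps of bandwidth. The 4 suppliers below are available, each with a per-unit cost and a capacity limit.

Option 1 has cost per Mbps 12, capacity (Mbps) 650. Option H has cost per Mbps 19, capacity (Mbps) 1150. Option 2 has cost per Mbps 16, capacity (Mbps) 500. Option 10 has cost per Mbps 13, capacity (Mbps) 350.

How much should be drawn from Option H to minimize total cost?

Use suppliers in increasing cost order.
Option 1 (12): use full 650 → 1900 Mbps to go.
Option 10 (13): use full 350 → 1550 Mbps to go.
Option 2 at 16: take all 500 Mbps → 1050 still needed.
Option H (19): take the remaining 1050 → done.

1050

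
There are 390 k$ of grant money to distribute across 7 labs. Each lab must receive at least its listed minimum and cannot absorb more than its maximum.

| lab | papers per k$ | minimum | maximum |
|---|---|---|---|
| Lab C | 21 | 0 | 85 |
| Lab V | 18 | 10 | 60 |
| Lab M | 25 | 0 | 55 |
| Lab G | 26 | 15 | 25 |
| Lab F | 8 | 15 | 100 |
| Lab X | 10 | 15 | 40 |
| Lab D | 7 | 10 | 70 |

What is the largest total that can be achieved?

Meeting every minimum uses 0+10+0+15+15+15+10 = 65 k$, leaving 325.
Order the labs by papers per k$: Lab G 26 > Lab M 25 > Lab C 21 > Lab V 18 > Lab X 10 > Lab F 8 > Lab D 7.
Give Lab G 10 more to hit its cap of 25 → 315 left.
Lab M: +55 to 55 (cap) → 260 left.
Lab C takes 85 more to reach its cap of 85 → 175 left.
Give Lab V 50 more to hit its cap of 60 → 125 left.
Give Lab X 25 more to hit its cap of 40 → 100 left.
Give Lab F 85 more to hit its cap of 100 → 15 left.
Only 15 left; Lab D takes them to reach 25.
Total = 21×85 + 18×60 + 25×55 + 26×25 + 8×100 + 10×40 + 7×25 = 6265.

6265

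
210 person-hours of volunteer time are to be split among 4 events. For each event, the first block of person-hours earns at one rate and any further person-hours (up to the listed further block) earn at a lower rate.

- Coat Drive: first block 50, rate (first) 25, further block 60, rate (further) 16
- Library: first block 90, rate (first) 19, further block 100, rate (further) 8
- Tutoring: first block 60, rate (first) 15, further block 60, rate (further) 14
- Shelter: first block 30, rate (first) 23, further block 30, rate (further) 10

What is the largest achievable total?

Order all 8 blocks by rate: Coat Drive/tier1 25 > Shelter/tier1 23 > Library/tier1 19 > Coat Drive/tier2 16 > Tutoring/tier1 15 > Tutoring/tier2 14 > Shelter/tier2 10 > Library/tier2 8.
Coat Drive/tier1 (25): +50 — 160 left.
Fill Shelter tier1 block (30 at 23) — 130 left.
Library tier1 at 19: fill all 90 — 40 left.
Coat Drive/tier2: +40 of 60 at 16; pool empty.
Total = 25×50 + 23×30 + 19×90 + 16×40 = 4290.

4290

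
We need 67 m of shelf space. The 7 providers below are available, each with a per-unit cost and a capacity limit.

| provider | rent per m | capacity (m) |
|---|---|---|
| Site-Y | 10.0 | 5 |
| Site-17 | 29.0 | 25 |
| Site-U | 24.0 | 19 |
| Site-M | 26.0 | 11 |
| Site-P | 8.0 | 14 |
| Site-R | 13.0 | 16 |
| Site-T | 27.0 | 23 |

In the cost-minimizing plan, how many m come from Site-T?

2

Fill from the cheapest provider first.
Site-P (8.0): use full 14 → 53 m to go.
Take 5 from Site-Y at 10.0 → need 48 more.
Site-R at 13.0: take all 16 m → 32 still needed.
Take 19 from Site-U at 24.0 → need 13 more.
Take 11 from Site-M at 26.0 → need 2 more.
Take 2 from Site-T at 27.0 to finish.
Site-17: unused.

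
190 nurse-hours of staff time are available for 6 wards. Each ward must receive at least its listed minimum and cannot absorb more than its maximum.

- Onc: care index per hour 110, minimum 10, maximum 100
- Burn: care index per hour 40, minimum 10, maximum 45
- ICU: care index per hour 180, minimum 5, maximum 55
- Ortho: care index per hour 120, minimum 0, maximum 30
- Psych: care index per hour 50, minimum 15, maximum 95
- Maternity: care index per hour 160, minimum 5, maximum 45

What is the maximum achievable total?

Meeting every minimum uses 10+10+5+0+15+5 = 45 nurse-hours, leaving 145.
Rank by care index per hour: ICU 180 > Maternity 160 > Ortho 120 > Onc 110 > Psych 50 > Burn 40.
ICU: +50 to 55 (cap) ; 95 left.
Maternity: +40 to 45 (cap) ; 55 left.
Ortho: +30 to 30 (cap) ; 25 left.
Only 25 left; Onc takes them to reach 35.
Total = 110×35 + 40×10 + 180×55 + 120×30 + 50×15 + 160×45 = 25700.

25700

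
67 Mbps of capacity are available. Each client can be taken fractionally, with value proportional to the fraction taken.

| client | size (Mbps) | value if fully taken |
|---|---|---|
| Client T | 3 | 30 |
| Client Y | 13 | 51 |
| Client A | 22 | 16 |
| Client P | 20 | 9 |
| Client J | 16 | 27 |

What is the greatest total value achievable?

Sort by value density: Client T 30/3≈10, Client Y 51/13≈3.92, Client J 27/16≈1.69, Client A 16/22≈0.727, Client P 9/20≈0.45.
Client T: take in full, 3 Mbps for value 30 — 64 left.
All 13 Mbps of Client Y fit (value 51) — 51 remain.
Take all of Client J (16 Mbps, value 27) — 35 Mbps left.
Take all of Client A (22 Mbps, value 16) — 13 Mbps left.
Only 13 Mbps remain; take 13/20 of Client P for value 9×13/20 = 5.85.
Total value = 129.85.

129.85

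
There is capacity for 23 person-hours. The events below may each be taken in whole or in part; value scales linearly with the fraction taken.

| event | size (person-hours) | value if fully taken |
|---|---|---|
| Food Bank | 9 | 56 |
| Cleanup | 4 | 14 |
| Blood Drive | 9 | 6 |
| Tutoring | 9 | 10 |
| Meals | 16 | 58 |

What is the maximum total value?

106.75

Best value per unit of size first: Food Bank 56/9≈6.22, Meals 58/16≈3.62, Cleanup 14/4≈3.5, Tutoring 10/9≈1.11, Blood Drive 6/9≈0.667.
All 9 person-hours of Food Bank fit (value 56) — 14 remain.
Only 14 person-hours remain; take 14/16 of Meals for value 58×14/16 = 50.75.
Total value = 106.75.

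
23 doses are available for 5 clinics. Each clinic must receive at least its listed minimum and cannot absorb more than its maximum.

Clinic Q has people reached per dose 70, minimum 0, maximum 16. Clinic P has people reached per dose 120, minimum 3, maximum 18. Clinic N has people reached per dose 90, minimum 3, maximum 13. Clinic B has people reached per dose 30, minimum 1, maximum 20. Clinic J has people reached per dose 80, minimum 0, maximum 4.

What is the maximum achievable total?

2550

Meeting every minimum uses 0+3+3+1+0 = 7 doses, leaving 16.
Order the clinics by people reached per dose: Clinic P 120 > Clinic N 90 > Clinic J 80 > Clinic Q 70 > Clinic B 30.
Clinic P takes 15 more to reach its cap of 18 — 1 left.
Clinic N has room for 10 more but only 1 remain, so it gets 4.
Total = 120×18 + 90×4 + 30×1 = 2550.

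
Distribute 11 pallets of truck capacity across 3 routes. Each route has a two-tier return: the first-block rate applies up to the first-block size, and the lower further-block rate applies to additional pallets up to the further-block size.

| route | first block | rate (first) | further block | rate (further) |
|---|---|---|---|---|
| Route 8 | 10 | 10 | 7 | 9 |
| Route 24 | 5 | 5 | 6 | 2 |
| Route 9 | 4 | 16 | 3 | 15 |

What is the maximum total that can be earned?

149

Treat each block as its own option and order by rate: Route 9/first 16 > Route 9/second 15 > Route 8/first 10 > Route 8/second 9 > Route 24/first 5 > Route 24/second 2.
Route 9/first (16): +4 → 7 left.
Fill Route 9 second block (3 at 15) → 4 left.
4 remain; put them into Route 8 first at 10.
Total = 16×4 + 15×3 + 10×4 = 149.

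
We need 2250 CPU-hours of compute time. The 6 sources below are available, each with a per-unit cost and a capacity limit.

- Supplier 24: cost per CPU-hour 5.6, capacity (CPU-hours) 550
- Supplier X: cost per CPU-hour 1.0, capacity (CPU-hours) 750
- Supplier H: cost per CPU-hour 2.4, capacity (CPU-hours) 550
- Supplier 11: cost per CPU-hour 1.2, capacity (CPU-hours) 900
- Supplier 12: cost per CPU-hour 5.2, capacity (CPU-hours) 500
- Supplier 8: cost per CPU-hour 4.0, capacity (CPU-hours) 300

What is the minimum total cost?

3350

Fill from the cheapest source first.
Supplier X at 1.0: take all 750 CPU-hours → 1500 still needed.
Supplier 11 (1.2): use full 900 → 600 CPU-hours to go.
Supplier H at 2.4: take all 550 CPU-hours → 50 still needed.
Take 50 from Supplier 8 at 4.0 to finish.
Supplier 12, Supplier 24: unused.
Cost = 750×1.0 + 900×1.2 + 550×2.4 + 50×4.0 = 3350.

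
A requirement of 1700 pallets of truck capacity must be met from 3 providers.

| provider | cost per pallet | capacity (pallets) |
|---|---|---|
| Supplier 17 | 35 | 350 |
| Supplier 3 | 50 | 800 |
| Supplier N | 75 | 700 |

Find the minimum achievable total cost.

93500

Use providers in increasing cost order.
Supplier 17 (35): use full 350 ; 1350 pallets to go.
Supplier 3 at 50: take all 800 pallets ; 550 still needed.
Supplier N at 75: take 550 of its 700 ; requirement met.
Cost = 350×35 + 800×50 + 550×75 = 93500.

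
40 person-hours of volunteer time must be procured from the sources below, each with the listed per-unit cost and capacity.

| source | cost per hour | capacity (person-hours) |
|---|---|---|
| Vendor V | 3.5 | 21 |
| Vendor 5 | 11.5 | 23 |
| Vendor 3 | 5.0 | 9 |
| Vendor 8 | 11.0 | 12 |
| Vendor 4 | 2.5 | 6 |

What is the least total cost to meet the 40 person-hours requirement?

Use sources in increasing cost order.
Take 6 from Vendor 4 at 2.5 ; need 34 more.
Vendor V at 3.5: take all 21 person-hours ; 13 still needed.
Take 9 from Vendor 3 at 5.0 ; need 4 more.
Vendor 8 at 11.0: take 4 of its 12 ; requirement met.
Vendor 5: unused.
Cost = 6×2.5 + 21×3.5 + 9×5.0 + 4×11.0 = 177.5.

177.5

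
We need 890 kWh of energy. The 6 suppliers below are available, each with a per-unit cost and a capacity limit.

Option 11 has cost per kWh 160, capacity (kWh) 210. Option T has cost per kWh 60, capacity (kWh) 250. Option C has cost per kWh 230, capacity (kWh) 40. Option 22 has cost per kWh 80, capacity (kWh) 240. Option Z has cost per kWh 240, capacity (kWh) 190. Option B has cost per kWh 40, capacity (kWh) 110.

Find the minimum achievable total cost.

Cheapest first:
Take 110 from Option B at 40 → need 780 more.
Option T at 60: take all 250 kWh → 530 still needed.
Option 22 (80): use full 240 → 290 kWh to go.
Option 11 at 160: take all 210 kWh → 80 still needed.
Option C at 230: take all 40 kWh → 40 still needed.
Take 40 from Option Z at 240 to finish.
Cost = 110×40 + 250×60 + 240×80 + 210×160 + 40×230 + 40×240 = 91000.

91000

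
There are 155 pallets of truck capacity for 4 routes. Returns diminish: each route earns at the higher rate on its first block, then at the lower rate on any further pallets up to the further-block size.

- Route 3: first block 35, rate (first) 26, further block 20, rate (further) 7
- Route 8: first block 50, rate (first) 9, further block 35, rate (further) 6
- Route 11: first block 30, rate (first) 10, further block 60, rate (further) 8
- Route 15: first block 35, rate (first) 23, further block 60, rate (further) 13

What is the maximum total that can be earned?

2745

Rank every tier by rate: Route 3/tier1 26 > Route 15/tier1 23 > Route 15/tier2 13 > Route 11/tier1 10 > Route 8/tier1 9 > Route 11/tier2 8 > Route 3/tier2 7 > Route 8/tier2 6.
Route 3/tier1 (26): +35 → 120 left.
Route 15 tier1 at 23: fill all 35 → 85 left.
Route 15/tier2 (13): +60 → 25 left.
Route 11/tier1: +25 of 30 at 10; pool empty.
Total = 26×35 + 23×35 + 13×60 + 10×25 = 2745.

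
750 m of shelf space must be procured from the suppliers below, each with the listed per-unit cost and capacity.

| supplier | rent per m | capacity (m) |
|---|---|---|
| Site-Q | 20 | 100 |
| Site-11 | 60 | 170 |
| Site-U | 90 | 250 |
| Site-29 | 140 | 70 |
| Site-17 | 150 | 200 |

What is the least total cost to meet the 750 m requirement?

Cheapest first:
Take 100 from Site-Q at 20 → need 650 more.
Site-11 at 60: take all 170 m → 480 still needed.
Take 250 from Site-U at 90 → need 230 more.
Site-29 at 140: take all 70 m → 160 still needed.
Site-17 (150): take the remaining 160 → done.
Cost = 100×20 + 170×60 + 250×90 + 70×140 + 160×150 = 68500.

68500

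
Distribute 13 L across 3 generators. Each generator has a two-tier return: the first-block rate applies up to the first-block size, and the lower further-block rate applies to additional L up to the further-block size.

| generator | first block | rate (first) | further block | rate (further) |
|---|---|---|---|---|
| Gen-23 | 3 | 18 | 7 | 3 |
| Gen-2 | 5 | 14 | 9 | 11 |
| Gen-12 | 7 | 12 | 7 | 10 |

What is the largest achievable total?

Order all 6 blocks by rate: Gen-23/T1 18 > Gen-2/T1 14 > Gen-12/T1 12 > Gen-2/T2 11 > Gen-12/T2 10 > Gen-23/T2 3.
Fill Gen-23 T1 block (3 at 18) → 10 left.
Gen-2/T1 (14): +5 → 5 left.
5 remain; put them into Gen-12 T1 at 12.
Total = 18×3 + 14×5 + 12×5 = 184.

184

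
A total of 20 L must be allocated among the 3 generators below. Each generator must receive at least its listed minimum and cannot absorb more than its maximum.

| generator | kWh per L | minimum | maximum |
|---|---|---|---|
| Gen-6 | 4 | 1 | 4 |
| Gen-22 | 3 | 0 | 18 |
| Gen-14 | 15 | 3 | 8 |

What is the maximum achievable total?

160

Meeting every minimum uses 1+0+3 = 4 L, leaving 16.
Order the generators by kWh per L: Gen-14 15 > Gen-6 4 > Gen-22 3.
Gen-14: +5 to 8 (cap) → 11 left.
Gen-6 takes 3 more to reach its cap of 4 → 8 left.
Gen-22 has room for 18 more but only 8 remain, so it gets 8.
Total = 4×4 + 3×8 + 15×8 = 160.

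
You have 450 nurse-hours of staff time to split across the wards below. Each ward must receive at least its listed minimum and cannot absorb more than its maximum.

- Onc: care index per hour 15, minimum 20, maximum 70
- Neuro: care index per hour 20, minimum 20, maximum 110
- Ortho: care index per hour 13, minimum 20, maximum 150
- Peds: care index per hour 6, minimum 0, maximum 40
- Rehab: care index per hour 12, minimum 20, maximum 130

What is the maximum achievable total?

Meeting every minimum uses 20+20+20+0+20 = 80 nurse-hours, leaving 370.
Order the wards by care index per hour: Neuro 20 > Onc 15 > Ortho 13 > Rehab 12 > Peds 6.
Neuro takes 90 more to reach its cap of 110 — 280 left.
Give Onc 50 more to hit its cap of 70 — 230 left.
Ortho: +130 to 150 (cap) — 100 left.
Rehab has room for 110 more but only 100 remain, so it gets 120.
Total = 15×70 + 20×110 + 13×150 + 12×120 = 6640.

6640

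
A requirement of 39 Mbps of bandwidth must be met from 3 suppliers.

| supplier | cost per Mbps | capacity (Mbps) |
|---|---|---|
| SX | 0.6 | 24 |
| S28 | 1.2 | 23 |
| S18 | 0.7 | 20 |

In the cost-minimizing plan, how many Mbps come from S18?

Cheapest first:
SX at 0.6: take all 24 Mbps ; 15 still needed.
S18 (0.7): take the remaining 15 ; done.
S28: unused.

15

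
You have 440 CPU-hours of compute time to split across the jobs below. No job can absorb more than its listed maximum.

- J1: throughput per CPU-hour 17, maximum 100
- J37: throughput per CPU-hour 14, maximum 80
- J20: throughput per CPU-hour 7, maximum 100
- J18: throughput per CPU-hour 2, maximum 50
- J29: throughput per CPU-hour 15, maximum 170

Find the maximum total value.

Highest throughput per CPU-hour first: J1 17 > J29 15 > J37 14 > J20 7 > J18 2.
J1 takes 100 to reach its cap of 100 ; 340 left.
J29: +170 to 170 (cap) ; 170 left.
Give J37 80 to hit its cap of 80 ; 90 left.
J20: +90 (room for 100) → 90. Pool exhausted.
Total = 17×100 + 14×80 + 7×90 + 15×170 = 6000.

6000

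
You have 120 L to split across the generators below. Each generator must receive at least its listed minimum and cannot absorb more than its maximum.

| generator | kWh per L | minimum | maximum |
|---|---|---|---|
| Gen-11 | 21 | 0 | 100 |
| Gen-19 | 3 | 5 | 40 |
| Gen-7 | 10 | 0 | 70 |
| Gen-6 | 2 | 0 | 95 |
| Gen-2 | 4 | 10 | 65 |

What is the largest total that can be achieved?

Meeting every minimum uses 0+5+0+0+10 = 15 L, leaving 105.
Order the generators by kWh per L: Gen-11 21 > Gen-7 10 > Gen-2 4 > Gen-19 3 > Gen-6 2.
Give Gen-11 100 more to hit its cap of 100 → 5 left.
Gen-7 has room for 70 more but only 5 remain, so it gets 5.
Total = 21×100 + 3×5 + 10×5 + 4×10 = 2205.

2205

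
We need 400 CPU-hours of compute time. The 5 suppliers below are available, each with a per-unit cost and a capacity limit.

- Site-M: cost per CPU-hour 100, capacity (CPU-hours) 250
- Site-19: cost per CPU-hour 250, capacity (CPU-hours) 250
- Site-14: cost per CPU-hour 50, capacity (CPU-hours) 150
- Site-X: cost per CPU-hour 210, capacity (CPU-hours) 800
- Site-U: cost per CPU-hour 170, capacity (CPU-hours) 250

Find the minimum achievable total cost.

Use suppliers in increasing cost order.
Site-14 at 50: take all 150 CPU-hours → 250 still needed.
Take 250 from Site-M at 100 → need 0 more.
Site-U, Site-X, Site-19: unused.
Cost = 150×50 + 250×100 = 32500.

32500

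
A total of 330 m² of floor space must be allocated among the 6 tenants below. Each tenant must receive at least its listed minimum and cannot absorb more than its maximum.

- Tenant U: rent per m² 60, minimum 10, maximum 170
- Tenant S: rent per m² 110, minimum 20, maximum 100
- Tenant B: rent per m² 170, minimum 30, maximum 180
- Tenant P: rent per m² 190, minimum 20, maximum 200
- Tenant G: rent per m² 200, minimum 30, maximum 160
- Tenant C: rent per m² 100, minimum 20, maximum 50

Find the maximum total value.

59000

Meeting every minimum uses 10+20+30+20+30+20 = 130 m², leaving 200.
Order the tenants by rent per m²: Tenant G 200 > Tenant P 190 > Tenant B 170 > Tenant S 110 > Tenant C 100 > Tenant U 60.
Tenant G takes 130 more to reach its cap of 160 — 70 left.
Only 70 left; Tenant P takes them to reach 90.
Total = 60×10 + 110×20 + 170×30 + 190×90 + 200×160 + 100×20 = 59000.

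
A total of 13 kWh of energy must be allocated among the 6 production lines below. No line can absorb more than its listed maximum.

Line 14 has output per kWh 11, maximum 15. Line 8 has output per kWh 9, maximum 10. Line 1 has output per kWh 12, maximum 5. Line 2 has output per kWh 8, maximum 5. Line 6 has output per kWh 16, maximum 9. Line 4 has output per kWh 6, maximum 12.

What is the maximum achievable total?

192

Rank by output per kWh: Line 6 16 > Line 1 12 > Line 14 11 > Line 8 9 > Line 2 8 > Line 4 6.
Line 6 takes 9 to reach its cap of 9 ; 4 left.
Line 1 has room for 5 but only 4 remain, so it gets 4.
Total = 12×4 + 16×9 = 192.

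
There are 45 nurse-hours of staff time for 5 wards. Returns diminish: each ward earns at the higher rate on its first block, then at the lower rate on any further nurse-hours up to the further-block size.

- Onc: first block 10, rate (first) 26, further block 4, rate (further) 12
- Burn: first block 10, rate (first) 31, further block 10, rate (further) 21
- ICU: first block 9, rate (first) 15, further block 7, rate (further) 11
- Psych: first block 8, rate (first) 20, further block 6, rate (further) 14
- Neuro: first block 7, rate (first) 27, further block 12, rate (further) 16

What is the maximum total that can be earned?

Order all 10 blocks by rate: Burn/first 31 > Neuro/first 27 > Onc/first 26 > Burn/second 21 > Psych/first 20 > Neuro/second 16 > ICU/first 15 > Psych/second 14 > Onc/second 12 > ICU/second 11.
Fill Burn first block (10 at 31) → 35 left.
Neuro first at 27: fill all 7 → 28 left.
Fill Onc first block (10 at 26) → 18 left.
Fill Burn second block (10 at 21) → 8 left.
Fill Psych first block (8 at 20) → 0 left.
Total = 31×10 + 27×7 + 26×10 + 21×10 + 20×8 = 1129.

1129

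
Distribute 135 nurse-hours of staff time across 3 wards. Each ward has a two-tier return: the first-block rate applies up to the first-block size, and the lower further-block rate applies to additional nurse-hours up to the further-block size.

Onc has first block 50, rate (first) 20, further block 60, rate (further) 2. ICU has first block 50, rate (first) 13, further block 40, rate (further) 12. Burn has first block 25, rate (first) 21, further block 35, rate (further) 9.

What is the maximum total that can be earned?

Treat each block as its own option and order by rate: Burn/first 21 > Onc/first 20 > ICU/first 13 > ICU/second 12 > Burn/second 9 > Onc/second 2.
Burn/first (21): +25 ; 110 left.
Fill Onc first block (50 at 20) ; 60 left.
Fill ICU first block (50 at 13) ; 10 left.
ICU second at 12: only 10 left, fill 10.
Total = 21×25 + 20×50 + 13×50 + 12×10 = 2295.

2295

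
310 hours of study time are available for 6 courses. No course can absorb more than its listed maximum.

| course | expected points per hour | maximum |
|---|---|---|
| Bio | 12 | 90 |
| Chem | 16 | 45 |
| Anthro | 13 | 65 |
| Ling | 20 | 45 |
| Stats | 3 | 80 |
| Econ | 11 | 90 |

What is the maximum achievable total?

Order the courses by expected points per hour: Ling 20 > Chem 16 > Anthro 13 > Bio 12 > Econ 11 > Stats 3.
Ling takes 45 to reach its cap of 45 — 265 left.
Chem: +45 to 45 (cap) — 220 left.
Give Anthro 65 to hit its cap of 65 — 155 left.
Bio: +90 to 90 (cap) — 65 left.
Only 65 left; Econ takes them to reach 65.
Total = 12×90 + 16×45 + 13×65 + 20×45 + 11×65 = 4260.

4260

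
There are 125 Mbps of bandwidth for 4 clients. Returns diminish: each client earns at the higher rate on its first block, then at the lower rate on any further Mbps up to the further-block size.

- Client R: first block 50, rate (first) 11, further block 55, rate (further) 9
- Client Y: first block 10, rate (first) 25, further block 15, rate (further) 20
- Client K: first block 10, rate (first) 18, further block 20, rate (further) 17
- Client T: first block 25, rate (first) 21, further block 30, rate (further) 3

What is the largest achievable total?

2090

Treat each block as its own option and order by rate: Client Y/first 25 > Client T/first 21 > Client Y/second 20 > Client K/first 18 > Client K/second 17 > Client R/first 11 > Client R/second 9 > Client T/second 3.
Client Y/first (25): +10 — 115 left.
Client T first at 21: fill all 25 — 90 left.
Fill Client Y second block (15 at 20) — 75 left.
Client K first at 18: fill all 10 — 65 left.
Client K second at 17: fill all 20 — 45 left.
Client R/first: +45 of 50 at 11; pool empty.
Total = 25×10 + 21×25 + 20×15 + 18×10 + 17×20 + 11×45 = 2090.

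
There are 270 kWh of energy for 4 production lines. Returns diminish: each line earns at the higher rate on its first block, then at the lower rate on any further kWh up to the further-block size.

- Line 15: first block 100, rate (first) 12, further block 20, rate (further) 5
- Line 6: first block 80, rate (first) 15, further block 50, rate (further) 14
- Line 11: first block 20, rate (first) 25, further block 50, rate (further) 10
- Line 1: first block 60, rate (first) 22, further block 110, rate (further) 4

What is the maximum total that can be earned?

Order all 8 blocks by rate: Line 11/T1 25 > Line 1/T1 22 > Line 6/T1 15 > Line 6/T2 14 > Line 15/T1 12 > Line 11/T2 10 > Line 15/T2 5 > Line 1/T2 4.
Line 11/T1 (25): +20 ; 250 left.
Line 1/T1 (22): +60 ; 190 left.
Line 6/T1 (15): +80 ; 110 left.
Line 6/T2 (14): +50 ; 60 left.
Line 15 T1 at 12: only 60 left, fill 60.
Total = 25×20 + 22×60 + 15×80 + 14×50 + 12×60 = 4440.

4440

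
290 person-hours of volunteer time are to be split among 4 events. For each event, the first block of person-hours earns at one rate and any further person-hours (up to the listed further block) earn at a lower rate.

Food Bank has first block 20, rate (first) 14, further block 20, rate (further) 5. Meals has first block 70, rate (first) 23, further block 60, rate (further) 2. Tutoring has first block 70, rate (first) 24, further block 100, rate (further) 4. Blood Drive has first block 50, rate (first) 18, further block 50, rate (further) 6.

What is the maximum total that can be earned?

Order all 8 blocks by rate: Tutoring/first 24 > Meals/first 23 > Blood Drive/first 18 > Food Bank/first 14 > Blood Drive/second 6 > Food Bank/second 5 > Tutoring/second 4 > Meals/second 2.
Tutoring first at 24: fill all 70 ; 220 left.
Meals first at 23: fill all 70 ; 150 left.
Blood Drive first at 18: fill all 50 ; 100 left.
Food Bank/first (14): +20 ; 80 left.
Fill Blood Drive second block (50 at 6) ; 30 left.
Fill Food Bank second block (20 at 5) ; 10 left.
10 remain; put them into Tutoring second at 4.
Total = 24×70 + 23×70 + 18×50 + 14×20 + 6×50 + 5×20 + 4×10 = 4910.

4910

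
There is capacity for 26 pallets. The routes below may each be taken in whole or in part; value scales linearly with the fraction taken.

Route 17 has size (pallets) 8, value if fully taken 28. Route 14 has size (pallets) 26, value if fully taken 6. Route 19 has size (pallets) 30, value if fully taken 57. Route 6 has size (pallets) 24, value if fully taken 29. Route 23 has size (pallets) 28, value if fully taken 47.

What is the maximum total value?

62.2

Sort by value density: Route 17 28/8≈3.5, Route 19 57/30≈1.9, Route 23 47/28≈1.68, Route 6 29/24≈1.21, Route 14 6/26≈0.231.
Route 17: take in full, 8 pallets for value 28 — 18 left.
Fill the last 18 pallets with part of Route 19: 18/30 of it earns 34.2.
Total value = 62.2.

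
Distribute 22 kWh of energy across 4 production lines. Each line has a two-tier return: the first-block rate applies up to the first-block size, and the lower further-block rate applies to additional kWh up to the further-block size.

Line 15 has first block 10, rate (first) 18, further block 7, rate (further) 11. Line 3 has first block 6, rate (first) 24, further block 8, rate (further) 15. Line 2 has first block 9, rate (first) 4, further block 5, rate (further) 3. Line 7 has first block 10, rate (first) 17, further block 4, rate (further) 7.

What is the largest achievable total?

426

Treat each block as its own option and order by rate: Line 3/tier1 24 > Line 15/tier1 18 > Line 7/tier1 17 > Line 3/tier2 15 > Line 15/tier2 11 > Line 7/tier2 7 > Line 2/tier1 4 > Line 2/tier2 3.
Line 3/tier1 (24): +6 → 16 left.
Line 15 tier1 at 18: fill all 10 → 6 left.
6 remain; put them into Line 7 tier1 at 17.
Total = 24×6 + 18×10 + 17×6 = 426.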